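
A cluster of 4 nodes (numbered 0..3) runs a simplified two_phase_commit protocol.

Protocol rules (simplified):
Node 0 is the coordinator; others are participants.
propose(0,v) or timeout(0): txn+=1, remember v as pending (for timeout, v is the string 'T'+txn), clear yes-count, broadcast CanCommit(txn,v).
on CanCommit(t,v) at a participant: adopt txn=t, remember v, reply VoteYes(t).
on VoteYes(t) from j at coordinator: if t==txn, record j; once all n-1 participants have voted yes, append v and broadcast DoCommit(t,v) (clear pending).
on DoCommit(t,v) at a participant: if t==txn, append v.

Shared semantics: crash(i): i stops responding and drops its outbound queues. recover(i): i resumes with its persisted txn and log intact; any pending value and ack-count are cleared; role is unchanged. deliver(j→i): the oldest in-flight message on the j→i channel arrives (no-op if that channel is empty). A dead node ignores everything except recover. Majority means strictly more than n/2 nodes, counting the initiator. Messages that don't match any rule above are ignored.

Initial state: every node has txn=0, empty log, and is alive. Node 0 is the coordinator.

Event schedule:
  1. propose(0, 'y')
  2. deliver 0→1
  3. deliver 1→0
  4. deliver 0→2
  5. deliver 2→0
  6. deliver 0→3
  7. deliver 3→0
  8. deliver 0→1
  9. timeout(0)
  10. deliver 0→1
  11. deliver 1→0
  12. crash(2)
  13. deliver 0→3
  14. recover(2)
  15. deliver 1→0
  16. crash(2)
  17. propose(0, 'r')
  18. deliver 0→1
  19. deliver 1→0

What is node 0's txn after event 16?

[1] propose(0,'y') → N0(coor t1 [-])
[2] deliver 0→1 → N1(part t1 [-])
[3] deliver 1→0 → ∅
[4] deliver 0→2 → N2(part t1 [-])
[5] deliver 2→0 → ∅
[6] deliver 0→3 → N3(part t1 [-])
[7] deliver 3→0 → N0(coor t1 [y])
[8] deliver 0→1 → N1(part t1 [y])
[9] timeout(0) → N0(coor t2 [y])
[10] deliver 0→1 → N1(part t2 [y])
[11] deliver 1→0 → ∅
[12] crash(2) → N2(✗part t1 [-])
[13] deliver 0→3 → N3(part t1 [y])
[14] recover(2) → N2(part t1 [-])
[15] deliver 1→0 → ∅
[16] crash(2) → N2(✗part t1 [-])

2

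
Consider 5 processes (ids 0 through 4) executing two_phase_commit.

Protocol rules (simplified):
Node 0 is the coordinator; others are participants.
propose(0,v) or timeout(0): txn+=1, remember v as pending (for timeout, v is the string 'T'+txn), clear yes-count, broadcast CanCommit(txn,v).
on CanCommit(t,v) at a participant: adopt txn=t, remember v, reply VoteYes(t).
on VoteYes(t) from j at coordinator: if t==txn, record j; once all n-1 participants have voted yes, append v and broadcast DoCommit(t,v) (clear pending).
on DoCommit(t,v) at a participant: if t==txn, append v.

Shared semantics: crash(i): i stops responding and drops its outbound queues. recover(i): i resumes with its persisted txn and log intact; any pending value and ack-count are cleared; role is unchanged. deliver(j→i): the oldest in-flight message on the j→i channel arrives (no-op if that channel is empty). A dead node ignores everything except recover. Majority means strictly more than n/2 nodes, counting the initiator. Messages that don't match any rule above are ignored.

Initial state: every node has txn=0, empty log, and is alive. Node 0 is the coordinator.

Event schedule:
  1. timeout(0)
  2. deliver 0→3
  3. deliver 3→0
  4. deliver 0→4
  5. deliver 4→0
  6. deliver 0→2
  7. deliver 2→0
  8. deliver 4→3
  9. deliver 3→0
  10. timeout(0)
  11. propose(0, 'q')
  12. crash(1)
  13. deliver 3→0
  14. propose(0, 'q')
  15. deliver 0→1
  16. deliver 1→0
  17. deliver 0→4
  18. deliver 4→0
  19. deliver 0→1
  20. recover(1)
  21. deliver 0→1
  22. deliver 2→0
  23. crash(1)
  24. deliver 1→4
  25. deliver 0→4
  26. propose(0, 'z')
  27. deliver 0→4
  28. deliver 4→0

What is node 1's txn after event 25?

e1 timeout(0): 0[coor,t=1,-]
e2 deliver 0→3: 3[part,t=1,-]
e3 deliver 3→0: ·
e4 deliver 0→4: 4[part,t=1,-]
e5 deliver 4→0: ·
e6 deliver 0→2: 2[part,t=1,-]
e7 deliver 2→0: ·
e8 deliver 4→3: ·
e9 deliver 3→0: ·
e10 timeout(0): 0[coor,t=2,-]
e11 propose(0,'q'): 0[coor,t=3,-]
e12 crash(1): 1[✗part,t=0,-]
e13 deliver 3→0: ·
e14 propose(0,'q'): 0[coor,t=4,-]
e15 deliver 0→1: ·
e16 deliver 1→0: ·
e17 deliver 0→4: 4[part,t=2,-]
e18 deliver 4→0: ·
e19 deliver 0→1: ·
e20 recover(1): 1[part,t=0,-]
e21 deliver 0→1: 1[part,t=1,-]
e22 deliver 2→0: ·
e23 crash(1): 1[✗part,t=1,-]
e24 deliver 1→4: ·
e25 deliver 0→4: 4[part,t=3,-]

1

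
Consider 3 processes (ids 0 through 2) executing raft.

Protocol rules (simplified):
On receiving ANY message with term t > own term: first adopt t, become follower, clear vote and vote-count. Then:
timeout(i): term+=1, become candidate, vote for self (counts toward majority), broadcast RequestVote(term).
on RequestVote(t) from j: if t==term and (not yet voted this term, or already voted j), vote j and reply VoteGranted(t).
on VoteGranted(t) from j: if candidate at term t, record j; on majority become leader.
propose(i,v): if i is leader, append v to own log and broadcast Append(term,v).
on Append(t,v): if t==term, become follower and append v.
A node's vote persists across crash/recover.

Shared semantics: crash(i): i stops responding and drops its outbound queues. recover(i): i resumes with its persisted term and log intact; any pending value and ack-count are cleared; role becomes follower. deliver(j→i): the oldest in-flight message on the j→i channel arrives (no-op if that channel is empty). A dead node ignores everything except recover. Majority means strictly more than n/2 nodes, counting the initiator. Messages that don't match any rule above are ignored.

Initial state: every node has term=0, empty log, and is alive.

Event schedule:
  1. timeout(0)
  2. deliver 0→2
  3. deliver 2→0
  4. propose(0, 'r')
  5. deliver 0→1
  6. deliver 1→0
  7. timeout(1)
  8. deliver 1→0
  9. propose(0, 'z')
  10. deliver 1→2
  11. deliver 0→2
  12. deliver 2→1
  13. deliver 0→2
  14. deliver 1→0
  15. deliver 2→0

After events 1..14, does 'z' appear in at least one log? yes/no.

no

1. timeout(0):  <0:cand t1 ->
2. deliver 0→2:  <2:foll t1 ->
3. deliver 2→0:  <0:lead t1 ->
4. propose(0,'r'):  <0:lead t1 r>
5. deliver 0→1:  <1:foll t1 ->
6. deliver 1→0:  nop
7. timeout(1):  <1:cand t2 ->
8. deliver 1→0:  <0:foll t2 r>
9. propose(0,'z'):  nop
10. deliver 1→2:  <2:foll t2 ->
11. deliver 0→2:  nop
12. deliver 2→1:  <1:lead t2 ->
13. deliver 0→2:  nop
14. deliver 1→0:  nop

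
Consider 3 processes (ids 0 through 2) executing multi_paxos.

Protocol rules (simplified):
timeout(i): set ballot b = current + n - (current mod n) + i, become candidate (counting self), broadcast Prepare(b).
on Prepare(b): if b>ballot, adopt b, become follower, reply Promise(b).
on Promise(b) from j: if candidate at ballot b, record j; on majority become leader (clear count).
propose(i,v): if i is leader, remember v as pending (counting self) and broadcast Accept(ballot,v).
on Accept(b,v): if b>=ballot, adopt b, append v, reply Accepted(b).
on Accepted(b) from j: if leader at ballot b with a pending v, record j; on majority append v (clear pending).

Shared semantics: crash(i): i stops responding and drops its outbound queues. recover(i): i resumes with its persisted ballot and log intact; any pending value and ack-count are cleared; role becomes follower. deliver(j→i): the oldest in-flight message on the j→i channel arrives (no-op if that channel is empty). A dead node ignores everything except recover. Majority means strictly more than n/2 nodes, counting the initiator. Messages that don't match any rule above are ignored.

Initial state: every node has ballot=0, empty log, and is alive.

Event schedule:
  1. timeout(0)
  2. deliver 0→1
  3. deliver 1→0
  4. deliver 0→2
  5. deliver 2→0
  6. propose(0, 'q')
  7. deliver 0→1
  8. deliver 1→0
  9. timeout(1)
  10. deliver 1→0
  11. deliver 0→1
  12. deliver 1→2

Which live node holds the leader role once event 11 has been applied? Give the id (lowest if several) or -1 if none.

1. timeout(0):  <0:cand b3 ->
2. deliver 0→1:  <1:foll b3 ->
3. deliver 1→0:  <0:lead b3 ->
4. deliver 0→2:  <2:foll b3 ->
5. deliver 2→0:  nop
6. propose(0,'q'):  nop
7. deliver 0→1:  <1:foll b3 q>
8. deliver 1→0:  <0:lead b3 q>
9. timeout(1):  <1:cand b7 q>
10. deliver 1→0:  <0:foll b7 q>
11. deliver 0→1:  <1:lead b7 q>

1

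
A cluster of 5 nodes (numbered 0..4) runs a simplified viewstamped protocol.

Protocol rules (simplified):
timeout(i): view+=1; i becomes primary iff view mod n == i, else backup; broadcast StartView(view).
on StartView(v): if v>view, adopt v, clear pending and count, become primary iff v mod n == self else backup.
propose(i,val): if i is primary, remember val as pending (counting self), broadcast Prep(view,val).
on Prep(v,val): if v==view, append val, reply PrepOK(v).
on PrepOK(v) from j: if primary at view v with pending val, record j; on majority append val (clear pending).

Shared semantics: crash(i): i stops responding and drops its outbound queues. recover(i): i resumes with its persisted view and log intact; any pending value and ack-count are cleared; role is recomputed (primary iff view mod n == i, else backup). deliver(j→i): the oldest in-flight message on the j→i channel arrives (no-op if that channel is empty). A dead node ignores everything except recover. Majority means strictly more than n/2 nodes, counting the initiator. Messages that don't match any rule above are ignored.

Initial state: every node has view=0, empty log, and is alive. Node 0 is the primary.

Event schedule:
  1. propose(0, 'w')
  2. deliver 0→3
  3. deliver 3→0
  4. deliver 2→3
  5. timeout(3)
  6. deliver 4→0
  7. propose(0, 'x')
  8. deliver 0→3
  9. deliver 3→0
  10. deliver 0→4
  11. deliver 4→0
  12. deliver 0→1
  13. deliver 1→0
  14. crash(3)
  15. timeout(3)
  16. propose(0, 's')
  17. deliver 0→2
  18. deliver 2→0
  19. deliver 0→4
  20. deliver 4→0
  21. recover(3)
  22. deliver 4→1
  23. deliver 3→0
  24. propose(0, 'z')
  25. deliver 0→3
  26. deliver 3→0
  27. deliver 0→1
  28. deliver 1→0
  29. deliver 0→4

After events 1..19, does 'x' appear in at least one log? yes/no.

yes

[1] propose(0,'w') → ∅
[2] deliver 0→3 → N3(back v0 [w])
[3] deliver 3→0 → ∅
[4] deliver 2→3 → ∅
[5] timeout(3) → N3(back v1 [w])
[6] deliver 4→0 → ∅
[7] propose(0,'x') → ∅
[8] deliver 0→3 → ∅
[9] deliver 3→0 → N0(back v1 [-])
[10] deliver 0→4 → N4(back v0 [w])
[11] deliver 4→0 → ∅
[12] deliver 0→1 → N1(back v0 [w])
[13] deliver 1→0 → ∅
[14] crash(3) → N3(✗back v1 [w])
[15] timeout(3) → ∅
[16] propose(0,'s') → ∅
[17] deliver 0→2 → N2(back v0 [w])
[18] deliver 2→0 → ∅
[19] deliver 0→4 → N4(back v0 [w,x])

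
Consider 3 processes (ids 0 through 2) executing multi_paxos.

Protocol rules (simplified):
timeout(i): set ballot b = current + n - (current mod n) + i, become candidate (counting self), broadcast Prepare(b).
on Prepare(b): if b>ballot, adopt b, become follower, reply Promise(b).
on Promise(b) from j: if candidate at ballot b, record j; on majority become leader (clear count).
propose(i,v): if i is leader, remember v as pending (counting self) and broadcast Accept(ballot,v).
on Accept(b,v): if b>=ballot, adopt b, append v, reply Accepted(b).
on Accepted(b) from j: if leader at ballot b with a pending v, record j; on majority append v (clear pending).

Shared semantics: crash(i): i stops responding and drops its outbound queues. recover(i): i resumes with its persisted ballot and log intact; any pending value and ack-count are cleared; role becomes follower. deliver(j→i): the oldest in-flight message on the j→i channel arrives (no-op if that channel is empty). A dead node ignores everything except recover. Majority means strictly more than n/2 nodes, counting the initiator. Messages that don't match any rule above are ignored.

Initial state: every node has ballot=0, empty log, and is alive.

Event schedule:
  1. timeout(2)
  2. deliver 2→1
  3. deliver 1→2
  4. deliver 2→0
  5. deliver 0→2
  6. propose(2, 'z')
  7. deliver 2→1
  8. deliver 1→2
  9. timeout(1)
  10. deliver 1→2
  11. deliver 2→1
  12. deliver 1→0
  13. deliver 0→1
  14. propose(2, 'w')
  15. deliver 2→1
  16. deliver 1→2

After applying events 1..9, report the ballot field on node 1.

after 1 — timeout(2): n2:cand/b5/[-]
after 2 — deliver 2→1: n1:foll/b5/[-]
after 3 — deliver 1→2: n2:lead/b5/[-]
after 4 — deliver 2→0: n0:foll/b5/[-]
after 5 — deliver 0→2: ·
after 6 — propose(2,'z'): ·
after 7 — deliver 2→1: n1:foll/b5/[z]
after 8 — deliver 1→2: n2:lead/b5/[z]
after 9 — timeout(1): n1:cand/b7/[z]

7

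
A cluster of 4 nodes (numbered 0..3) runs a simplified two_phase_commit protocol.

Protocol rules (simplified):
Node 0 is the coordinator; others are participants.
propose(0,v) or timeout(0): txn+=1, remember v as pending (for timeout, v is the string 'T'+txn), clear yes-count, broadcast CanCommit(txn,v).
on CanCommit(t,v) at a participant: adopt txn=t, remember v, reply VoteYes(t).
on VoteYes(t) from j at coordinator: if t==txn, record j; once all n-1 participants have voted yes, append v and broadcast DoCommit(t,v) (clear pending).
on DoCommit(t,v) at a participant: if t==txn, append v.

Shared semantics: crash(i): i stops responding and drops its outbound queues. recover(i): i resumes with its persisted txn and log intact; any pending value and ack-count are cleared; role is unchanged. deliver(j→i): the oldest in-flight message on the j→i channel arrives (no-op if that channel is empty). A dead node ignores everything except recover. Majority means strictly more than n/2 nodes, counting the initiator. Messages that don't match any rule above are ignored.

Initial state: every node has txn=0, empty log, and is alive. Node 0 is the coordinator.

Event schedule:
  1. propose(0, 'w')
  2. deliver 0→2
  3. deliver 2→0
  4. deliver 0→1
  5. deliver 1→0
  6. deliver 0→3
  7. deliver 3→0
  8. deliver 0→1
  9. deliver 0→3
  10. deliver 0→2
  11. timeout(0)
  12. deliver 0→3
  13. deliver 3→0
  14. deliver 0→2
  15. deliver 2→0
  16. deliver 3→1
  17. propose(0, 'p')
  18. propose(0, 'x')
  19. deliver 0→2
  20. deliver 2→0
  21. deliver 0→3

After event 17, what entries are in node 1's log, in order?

w

e1 propose(0,'w'): 0[coor,t=1,-]
e2 deliver 0→2: 2[part,t=1,-]
e3 deliver 2→0: ·
e4 deliver 0→1: 1[part,t=1,-]
e5 deliver 1→0: ·
e6 deliver 0→3: 3[part,t=1,-]
e7 deliver 3→0: 0[coor,t=1,w]
e8 deliver 0→1: 1[part,t=1,w]
e9 deliver 0→3: 3[part,t=1,w]
e10 deliver 0→2: 2[part,t=1,w]
e11 timeout(0): 0[coor,t=2,w]
e12 deliver 0→3: 3[part,t=2,w]
e13 deliver 3→0: ·
e14 deliver 0→2: 2[part,t=2,w]
e15 deliver 2→0: ·
e16 deliver 3→1: ·
e17 propose(0,'p'): 0[coor,t=3,w]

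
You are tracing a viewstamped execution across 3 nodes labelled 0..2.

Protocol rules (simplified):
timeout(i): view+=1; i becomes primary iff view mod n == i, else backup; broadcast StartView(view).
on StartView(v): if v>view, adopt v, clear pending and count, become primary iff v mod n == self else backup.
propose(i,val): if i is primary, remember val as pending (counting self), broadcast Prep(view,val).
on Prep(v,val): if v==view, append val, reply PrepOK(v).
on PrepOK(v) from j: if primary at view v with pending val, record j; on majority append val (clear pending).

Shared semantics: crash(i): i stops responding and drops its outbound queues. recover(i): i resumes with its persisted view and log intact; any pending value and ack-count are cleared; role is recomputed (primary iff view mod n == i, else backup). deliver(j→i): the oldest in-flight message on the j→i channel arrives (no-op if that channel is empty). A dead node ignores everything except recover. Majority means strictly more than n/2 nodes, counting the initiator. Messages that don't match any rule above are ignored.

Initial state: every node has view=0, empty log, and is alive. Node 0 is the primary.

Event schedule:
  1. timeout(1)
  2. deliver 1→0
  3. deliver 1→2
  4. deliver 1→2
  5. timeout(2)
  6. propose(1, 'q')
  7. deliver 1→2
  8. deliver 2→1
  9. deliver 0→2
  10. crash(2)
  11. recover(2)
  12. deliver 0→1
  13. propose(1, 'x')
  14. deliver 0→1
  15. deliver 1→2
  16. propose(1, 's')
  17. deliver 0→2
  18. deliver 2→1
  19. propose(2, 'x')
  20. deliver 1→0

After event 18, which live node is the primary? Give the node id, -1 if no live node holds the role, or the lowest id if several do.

2

1. timeout(1):  <1:prim v1 ->
2. deliver 1→0:  <0:back v1 ->
3. deliver 1→2:  <2:back v1 ->
4. deliver 1→2:  nop
5. timeout(2):  <2:prim v2 ->
6. propose(1,'q'):  nop
7. deliver 1→2:  nop
8. deliver 2→1:  <1:back v2 ->
9. deliver 0→2:  nop
10. crash(2):  <2:✗prim v2 ->
11. recover(2):  <2:prim v2 ->
12. deliver 0→1:  nop
13. propose(1,'x'):  nop
14. deliver 0→1:  nop
15. deliver 1→2:  nop
16. propose(1,'s'):  nop
17. deliver 0→2:  nop
18. deliver 2→1:  nop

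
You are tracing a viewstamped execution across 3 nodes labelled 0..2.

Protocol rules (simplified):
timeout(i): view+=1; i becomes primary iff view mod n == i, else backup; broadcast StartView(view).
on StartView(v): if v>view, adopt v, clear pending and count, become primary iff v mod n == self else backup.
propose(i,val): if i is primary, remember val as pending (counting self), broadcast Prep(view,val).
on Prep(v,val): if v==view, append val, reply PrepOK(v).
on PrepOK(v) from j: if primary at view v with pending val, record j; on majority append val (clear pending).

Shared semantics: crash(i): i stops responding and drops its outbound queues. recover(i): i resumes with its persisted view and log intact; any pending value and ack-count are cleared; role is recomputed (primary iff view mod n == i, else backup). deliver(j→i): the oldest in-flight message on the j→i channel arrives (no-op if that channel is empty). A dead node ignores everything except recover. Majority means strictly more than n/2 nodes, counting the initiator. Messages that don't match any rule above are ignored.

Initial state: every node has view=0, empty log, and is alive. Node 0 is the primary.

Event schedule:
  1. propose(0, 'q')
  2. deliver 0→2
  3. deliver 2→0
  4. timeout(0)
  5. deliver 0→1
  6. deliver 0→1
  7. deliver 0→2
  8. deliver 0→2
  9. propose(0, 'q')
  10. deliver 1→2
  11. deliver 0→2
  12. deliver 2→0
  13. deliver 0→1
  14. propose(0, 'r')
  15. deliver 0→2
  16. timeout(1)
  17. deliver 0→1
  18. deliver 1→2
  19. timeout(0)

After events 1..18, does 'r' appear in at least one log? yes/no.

no

[1] propose(0,'q') → ∅
[2] deliver 0→2 → N2(back v0 [q])
[3] deliver 2→0 → N0(prim v0 [q])
[4] timeout(0) → N0(back v1 [q])
[5] deliver 0→1 → N1(back v0 [q])
[6] deliver 0→1 → N1(prim v1 [q])
[7] deliver 0→2 → N2(back v1 [q])
[8] deliver 0→2 → ∅
[9] propose(0,'q') → ∅
[10] deliver 1→2 → ∅
[11] deliver 0→2 → ∅
[12] deliver 2→0 → ∅
[13] deliver 0→1 → ∅
[14] propose(0,'r') → ∅
[15] deliver 0→2 → ∅
[16] timeout(1) → N1(back v2 [q])
[17] deliver 0→1 → ∅
[18] deliver 1→2 → N2(prim v2 [q])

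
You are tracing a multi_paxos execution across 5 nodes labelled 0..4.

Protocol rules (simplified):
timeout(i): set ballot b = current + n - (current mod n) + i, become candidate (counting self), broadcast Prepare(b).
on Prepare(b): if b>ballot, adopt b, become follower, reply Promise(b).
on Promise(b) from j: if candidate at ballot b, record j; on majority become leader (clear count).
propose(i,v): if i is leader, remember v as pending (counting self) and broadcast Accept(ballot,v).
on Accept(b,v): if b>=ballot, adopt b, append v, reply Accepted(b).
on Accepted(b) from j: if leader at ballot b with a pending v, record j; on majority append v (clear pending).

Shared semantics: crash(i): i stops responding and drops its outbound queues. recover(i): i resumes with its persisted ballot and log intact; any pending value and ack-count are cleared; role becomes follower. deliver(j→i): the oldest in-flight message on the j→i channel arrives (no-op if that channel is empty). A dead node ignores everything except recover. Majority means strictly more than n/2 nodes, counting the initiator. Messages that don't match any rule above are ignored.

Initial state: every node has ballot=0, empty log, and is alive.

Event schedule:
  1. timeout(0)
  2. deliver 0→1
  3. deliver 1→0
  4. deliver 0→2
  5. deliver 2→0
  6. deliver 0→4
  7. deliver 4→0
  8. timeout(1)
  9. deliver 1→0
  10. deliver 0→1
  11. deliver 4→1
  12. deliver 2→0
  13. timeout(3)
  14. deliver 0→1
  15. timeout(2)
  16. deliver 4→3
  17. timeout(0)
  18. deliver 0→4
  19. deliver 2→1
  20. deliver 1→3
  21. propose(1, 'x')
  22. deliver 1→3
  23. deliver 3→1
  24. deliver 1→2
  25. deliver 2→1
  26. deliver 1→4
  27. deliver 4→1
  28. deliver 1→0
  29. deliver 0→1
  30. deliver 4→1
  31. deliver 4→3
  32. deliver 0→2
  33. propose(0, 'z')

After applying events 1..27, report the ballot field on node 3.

11

1. timeout(0):  <0:cand b5 ->
2. deliver 0→1:  <1:foll b5 ->
3. deliver 1→0:  nop
4. deliver 0→2:  <2:foll b5 ->
5. deliver 2→0:  <0:lead b5 ->
6. deliver 0→4:  <4:foll b5 ->
7. deliver 4→0:  nop
8. timeout(1):  <1:cand b11 ->
9. deliver 1→0:  <0:foll b11 ->
10. deliver 0→1:  nop
11. deliver 4→1:  nop
12. deliver 2→0:  nop
13. timeout(3):  <3:cand b8 ->
14. deliver 0→1:  nop
15. timeout(2):  <2:cand b12 ->
16. deliver 4→3:  nop
17. timeout(0):  <0:cand b15 ->
18. deliver 0→4:  <4:foll b15 ->
19. deliver 2→1:  <1:foll b12 ->
20. deliver 1→3:  <3:foll b11 ->
21. propose(1,'x'):  nop
22. deliver 1→3:  nop
23. deliver 3→1:  nop
24. deliver 1→2:  nop
25. deliver 2→1:  nop
26. deliver 1→4:  nop
27. deliver 4→1:  nop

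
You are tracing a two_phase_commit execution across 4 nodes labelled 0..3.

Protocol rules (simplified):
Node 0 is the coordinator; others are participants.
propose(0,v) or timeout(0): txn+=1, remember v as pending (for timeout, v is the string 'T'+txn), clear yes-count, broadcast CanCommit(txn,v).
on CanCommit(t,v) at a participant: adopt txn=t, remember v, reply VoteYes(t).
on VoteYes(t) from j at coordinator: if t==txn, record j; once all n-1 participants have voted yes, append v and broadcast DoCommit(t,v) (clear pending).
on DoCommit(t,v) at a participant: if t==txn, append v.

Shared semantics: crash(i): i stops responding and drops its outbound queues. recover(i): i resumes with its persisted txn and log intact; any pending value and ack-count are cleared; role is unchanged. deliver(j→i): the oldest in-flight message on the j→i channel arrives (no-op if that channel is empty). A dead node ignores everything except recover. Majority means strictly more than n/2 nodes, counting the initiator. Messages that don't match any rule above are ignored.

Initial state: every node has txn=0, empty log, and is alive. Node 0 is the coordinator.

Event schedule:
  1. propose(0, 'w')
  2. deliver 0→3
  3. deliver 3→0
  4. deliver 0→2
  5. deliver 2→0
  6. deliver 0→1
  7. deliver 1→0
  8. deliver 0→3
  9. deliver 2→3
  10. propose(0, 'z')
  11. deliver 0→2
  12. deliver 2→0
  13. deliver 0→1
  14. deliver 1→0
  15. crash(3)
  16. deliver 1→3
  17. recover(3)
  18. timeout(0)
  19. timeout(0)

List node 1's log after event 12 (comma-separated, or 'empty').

1. propose(0,'w'):  <0:coor t1 ->
2. deliver 0→3:  <3:part t1 ->
3. deliver 3→0:  nop
4. deliver 0→2:  <2:part t1 ->
5. deliver 2→0:  nop
6. deliver 0→1:  <1:part t1 ->
7. deliver 1→0:  <0:coor t1 w>
8. deliver 0→3:  <3:part t1 w>
9. deliver 2→3:  nop
10. propose(0,'z'):  <0:coor t2 w>
11. deliver 0→2:  <2:part t1 w>
12. deliver 2→0:  nop

empty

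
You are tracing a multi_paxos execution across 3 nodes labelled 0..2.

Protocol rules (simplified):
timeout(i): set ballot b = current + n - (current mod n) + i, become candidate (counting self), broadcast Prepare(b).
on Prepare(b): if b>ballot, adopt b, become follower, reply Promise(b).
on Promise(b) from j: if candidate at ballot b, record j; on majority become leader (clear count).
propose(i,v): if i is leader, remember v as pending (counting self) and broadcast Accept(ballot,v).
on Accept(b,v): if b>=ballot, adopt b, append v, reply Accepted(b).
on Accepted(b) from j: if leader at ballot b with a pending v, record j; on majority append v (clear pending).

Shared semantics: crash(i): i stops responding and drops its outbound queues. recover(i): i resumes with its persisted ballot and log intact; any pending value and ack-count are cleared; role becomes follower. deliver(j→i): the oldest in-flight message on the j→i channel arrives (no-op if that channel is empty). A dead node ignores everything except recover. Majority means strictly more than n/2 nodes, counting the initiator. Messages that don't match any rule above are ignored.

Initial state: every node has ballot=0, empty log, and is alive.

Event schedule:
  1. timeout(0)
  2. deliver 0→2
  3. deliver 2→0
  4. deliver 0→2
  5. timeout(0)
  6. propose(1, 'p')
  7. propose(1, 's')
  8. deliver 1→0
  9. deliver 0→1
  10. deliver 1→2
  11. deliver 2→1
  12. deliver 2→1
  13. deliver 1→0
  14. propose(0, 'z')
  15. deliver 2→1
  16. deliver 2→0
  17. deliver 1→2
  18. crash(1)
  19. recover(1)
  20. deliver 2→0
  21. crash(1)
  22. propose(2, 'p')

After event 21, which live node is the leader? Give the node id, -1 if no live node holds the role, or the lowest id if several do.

-1

[1] timeout(0) → N0(cand b3 [-])
[2] deliver 0→2 → N2(foll b3 [-])
[3] deliver 2→0 → N0(lead b3 [-])
[4] deliver 0→2 → ∅
[5] timeout(0) → N0(cand b6 [-])
[6] propose(1,'p') → ∅
[7] propose(1,'s') → ∅
[8] deliver 1→0 → ∅
[9] deliver 0→1 → N1(foll b3 [-])
[10] deliver 1→2 → ∅
[11] deliver 2→1 → ∅
[12] deliver 2→1 → ∅
[13] deliver 1→0 → ∅
[14] propose(0,'z') → ∅
[15] deliver 2→1 → ∅
[16] deliver 2→0 → ∅
[17] deliver 1→2 → ∅
[18] crash(1) → N1(✗foll b3 [-])
[19] recover(1) → N1(foll b3 [-])
[20] deliver 2→0 → ∅
[21] crash(1) → N1(✗foll b3 [-])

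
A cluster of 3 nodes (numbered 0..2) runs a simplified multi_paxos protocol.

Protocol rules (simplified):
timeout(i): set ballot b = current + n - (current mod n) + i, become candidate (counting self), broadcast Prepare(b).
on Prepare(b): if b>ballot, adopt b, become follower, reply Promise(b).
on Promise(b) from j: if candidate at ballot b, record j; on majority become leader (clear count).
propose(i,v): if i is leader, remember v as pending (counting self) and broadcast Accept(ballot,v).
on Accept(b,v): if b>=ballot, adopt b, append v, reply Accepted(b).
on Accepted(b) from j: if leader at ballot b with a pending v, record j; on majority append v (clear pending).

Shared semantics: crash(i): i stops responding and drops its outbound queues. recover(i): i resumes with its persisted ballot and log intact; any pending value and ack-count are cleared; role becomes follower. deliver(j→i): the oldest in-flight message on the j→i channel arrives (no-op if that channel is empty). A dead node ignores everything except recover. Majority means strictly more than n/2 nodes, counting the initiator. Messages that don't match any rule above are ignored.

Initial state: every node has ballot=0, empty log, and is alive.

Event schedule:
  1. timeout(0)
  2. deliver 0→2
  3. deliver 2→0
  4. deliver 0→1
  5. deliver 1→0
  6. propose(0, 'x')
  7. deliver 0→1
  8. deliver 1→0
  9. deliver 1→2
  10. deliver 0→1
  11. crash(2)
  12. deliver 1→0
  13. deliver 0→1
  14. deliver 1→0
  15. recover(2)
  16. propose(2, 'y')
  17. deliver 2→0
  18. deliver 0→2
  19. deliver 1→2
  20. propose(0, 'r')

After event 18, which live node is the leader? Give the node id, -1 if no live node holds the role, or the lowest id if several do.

0

e1 timeout(0): 0[cand,b=3,-]
e2 deliver 0→2: 2[foll,b=3,-]
e3 deliver 2→0: 0[lead,b=3,-]
e4 deliver 0→1: 1[foll,b=3,-]
e5 deliver 1→0: ·
e6 propose(0,'x'): ·
e7 deliver 0→1: 1[foll,b=3,x]
e8 deliver 1→0: 0[lead,b=3,x]
e9 deliver 1→2: ·
e10 deliver 0→1: ·
e11 crash(2): 2[✗foll,b=3,-]
e12 deliver 1→0: ·
e13 deliver 0→1: ·
e14 deliver 1→0: ·
e15 recover(2): 2[foll,b=3,-]
e16 propose(2,'y'): ·
e17 deliver 2→0: ·
e18 deliver 0→2: 2[foll,b=3,x]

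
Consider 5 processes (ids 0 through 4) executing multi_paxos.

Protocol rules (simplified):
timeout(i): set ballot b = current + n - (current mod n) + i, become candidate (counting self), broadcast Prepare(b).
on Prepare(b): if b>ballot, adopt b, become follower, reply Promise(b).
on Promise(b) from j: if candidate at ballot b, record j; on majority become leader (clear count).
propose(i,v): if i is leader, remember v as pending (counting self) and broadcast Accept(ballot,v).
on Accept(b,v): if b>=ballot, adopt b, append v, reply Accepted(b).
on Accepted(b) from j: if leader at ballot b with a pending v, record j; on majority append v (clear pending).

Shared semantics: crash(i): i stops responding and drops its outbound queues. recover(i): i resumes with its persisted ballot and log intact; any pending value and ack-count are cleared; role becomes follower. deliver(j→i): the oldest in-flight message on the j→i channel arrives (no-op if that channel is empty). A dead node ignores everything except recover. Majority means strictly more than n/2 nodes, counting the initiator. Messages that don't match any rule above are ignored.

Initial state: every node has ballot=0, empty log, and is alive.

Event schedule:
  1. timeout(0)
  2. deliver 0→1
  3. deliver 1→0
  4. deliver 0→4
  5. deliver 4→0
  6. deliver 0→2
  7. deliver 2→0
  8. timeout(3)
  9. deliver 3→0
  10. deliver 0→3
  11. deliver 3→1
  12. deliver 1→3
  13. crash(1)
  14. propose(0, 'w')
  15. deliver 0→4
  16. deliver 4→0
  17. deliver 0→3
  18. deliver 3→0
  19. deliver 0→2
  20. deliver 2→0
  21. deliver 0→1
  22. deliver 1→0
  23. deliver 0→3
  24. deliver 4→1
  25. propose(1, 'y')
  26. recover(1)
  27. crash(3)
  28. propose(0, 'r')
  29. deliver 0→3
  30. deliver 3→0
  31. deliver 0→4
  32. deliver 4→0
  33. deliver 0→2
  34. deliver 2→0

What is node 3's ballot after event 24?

e1 timeout(0): 0[cand,b=5,-]
e2 deliver 0→1: 1[foll,b=5,-]
e3 deliver 1→0: ·
e4 deliver 0→4: 4[foll,b=5,-]
e5 deliver 4→0: 0[lead,b=5,-]
e6 deliver 0→2: 2[foll,b=5,-]
e7 deliver 2→0: ·
e8 timeout(3): 3[cand,b=8,-]
e9 deliver 3→0: 0[foll,b=8,-]
e10 deliver 0→3: ·
e11 deliver 3→1: 1[foll,b=8,-]
e12 deliver 1→3: ·
e13 crash(1): 1[✗foll,b=8,-]
e14 propose(0,'w'): ·
e15 deliver 0→4: ·
e16 deliver 4→0: ·
e17 deliver 0→3: 3[lead,b=8,-]
e18 deliver 3→0: ·
e19 deliver 0→2: ·
e20 deliver 2→0: ·
e21 deliver 0→1: ·
e22 deliver 1→0: ·
e23 deliver 0→3: ·
e24 deliver 4→1: ·

8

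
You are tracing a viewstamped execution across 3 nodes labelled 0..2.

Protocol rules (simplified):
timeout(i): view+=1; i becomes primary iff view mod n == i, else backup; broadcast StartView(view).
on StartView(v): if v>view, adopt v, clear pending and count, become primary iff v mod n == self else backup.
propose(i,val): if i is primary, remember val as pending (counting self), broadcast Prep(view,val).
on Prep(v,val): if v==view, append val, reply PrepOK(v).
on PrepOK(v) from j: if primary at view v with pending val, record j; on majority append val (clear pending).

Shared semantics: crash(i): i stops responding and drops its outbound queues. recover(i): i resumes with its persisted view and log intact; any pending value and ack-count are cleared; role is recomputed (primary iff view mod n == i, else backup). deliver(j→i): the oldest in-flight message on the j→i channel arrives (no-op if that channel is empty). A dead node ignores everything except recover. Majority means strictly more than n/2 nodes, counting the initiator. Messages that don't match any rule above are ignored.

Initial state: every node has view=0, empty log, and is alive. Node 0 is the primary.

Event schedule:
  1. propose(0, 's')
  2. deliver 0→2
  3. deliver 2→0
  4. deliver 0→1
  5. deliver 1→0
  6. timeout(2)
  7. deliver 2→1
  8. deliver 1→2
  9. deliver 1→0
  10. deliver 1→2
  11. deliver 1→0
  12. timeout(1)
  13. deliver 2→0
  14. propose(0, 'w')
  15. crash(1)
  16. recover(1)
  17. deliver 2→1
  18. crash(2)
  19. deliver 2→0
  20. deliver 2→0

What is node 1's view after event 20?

2

1. propose(0,'s'):  nop
2. deliver 0→2:  <2:back v0 s>
3. deliver 2→0:  <0:prim v0 s>
4. deliver 0→1:  <1:back v0 s>
5. deliver 1→0:  nop
6. timeout(2):  <2:back v1 s>
7. deliver 2→1:  <1:prim v1 s>
8. deliver 1→2:  nop
9. deliver 1→0:  nop
10. deliver 1→2:  nop
11. deliver 1→0:  nop
12. timeout(1):  <1:back v2 s>
13. deliver 2→0:  <0:back v1 s>
14. propose(0,'w'):  nop
15. crash(1):  <1:✗back v2 s>
16. recover(1):  <1:back v2 s>
17. deliver 2→1:  nop
18. crash(2):  <2:✗back v1 s>
19. deliver 2→0:  nop
20. deliver 2→0:  nop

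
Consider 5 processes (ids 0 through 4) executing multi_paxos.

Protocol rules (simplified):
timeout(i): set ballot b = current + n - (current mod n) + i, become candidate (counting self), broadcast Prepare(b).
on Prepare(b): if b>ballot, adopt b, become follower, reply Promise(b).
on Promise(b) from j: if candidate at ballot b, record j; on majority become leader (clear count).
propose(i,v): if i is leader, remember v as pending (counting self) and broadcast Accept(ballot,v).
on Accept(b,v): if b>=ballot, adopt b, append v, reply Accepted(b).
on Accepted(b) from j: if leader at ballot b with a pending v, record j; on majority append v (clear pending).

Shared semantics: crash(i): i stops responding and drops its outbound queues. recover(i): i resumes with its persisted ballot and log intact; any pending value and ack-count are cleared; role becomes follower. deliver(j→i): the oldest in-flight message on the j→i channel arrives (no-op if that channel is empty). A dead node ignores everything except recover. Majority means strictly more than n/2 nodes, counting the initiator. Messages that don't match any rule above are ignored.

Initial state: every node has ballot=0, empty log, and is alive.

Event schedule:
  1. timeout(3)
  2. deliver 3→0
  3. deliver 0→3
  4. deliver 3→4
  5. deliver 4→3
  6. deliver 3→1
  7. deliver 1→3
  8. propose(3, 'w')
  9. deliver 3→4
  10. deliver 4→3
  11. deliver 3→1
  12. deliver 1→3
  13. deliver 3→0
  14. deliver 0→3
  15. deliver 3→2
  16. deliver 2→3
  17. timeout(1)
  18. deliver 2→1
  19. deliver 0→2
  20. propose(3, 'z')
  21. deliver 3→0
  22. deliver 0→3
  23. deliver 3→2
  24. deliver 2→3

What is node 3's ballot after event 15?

step 1 timeout(3): 3={cand,b=8,log=-}
step 2 deliver 3→0: 0={foll,b=8,log=-}
step 3 deliver 0→3: —
step 4 deliver 3→4: 4={foll,b=8,log=-}
step 5 deliver 4→3: 3={lead,b=8,log=-}
step 6 deliver 3→1: 1={foll,b=8,log=-}
step 7 deliver 1→3: —
step 8 propose(3,'w'): —
step 9 deliver 3→4: 4={foll,b=8,log=w}
step 10 deliver 4→3: —
step 11 deliver 3→1: 1={foll,b=8,log=w}
step 12 deliver 1→3: 3={lead,b=8,log=w}
step 13 deliver 3→0: 0={foll,b=8,log=w}
step 14 deliver 0→3: —
step 15 deliver 3→2: 2={foll,b=8,log=-}

8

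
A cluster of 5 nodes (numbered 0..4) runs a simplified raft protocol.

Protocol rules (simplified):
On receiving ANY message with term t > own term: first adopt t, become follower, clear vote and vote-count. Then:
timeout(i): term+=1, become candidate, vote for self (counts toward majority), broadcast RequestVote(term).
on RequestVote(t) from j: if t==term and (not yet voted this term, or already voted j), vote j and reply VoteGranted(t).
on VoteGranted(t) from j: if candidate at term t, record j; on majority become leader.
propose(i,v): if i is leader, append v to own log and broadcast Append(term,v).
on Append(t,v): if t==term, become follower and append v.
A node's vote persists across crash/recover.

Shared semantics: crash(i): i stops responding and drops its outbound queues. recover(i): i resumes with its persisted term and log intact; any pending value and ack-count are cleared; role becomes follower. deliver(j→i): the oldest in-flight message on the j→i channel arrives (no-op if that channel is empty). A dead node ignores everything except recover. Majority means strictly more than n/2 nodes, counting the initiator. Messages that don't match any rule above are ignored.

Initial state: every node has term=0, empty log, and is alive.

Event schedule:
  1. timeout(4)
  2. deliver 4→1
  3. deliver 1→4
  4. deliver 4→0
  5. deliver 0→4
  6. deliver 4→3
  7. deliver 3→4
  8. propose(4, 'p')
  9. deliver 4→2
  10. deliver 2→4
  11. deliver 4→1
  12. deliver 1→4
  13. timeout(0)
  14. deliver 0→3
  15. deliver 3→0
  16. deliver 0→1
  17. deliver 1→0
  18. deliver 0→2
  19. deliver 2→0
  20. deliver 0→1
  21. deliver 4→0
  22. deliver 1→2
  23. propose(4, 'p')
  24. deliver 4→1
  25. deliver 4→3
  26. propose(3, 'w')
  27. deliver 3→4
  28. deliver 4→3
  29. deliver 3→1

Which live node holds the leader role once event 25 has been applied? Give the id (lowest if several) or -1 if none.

step 1 timeout(4): 4={cand,t=1,log=-}
step 2 deliver 4→1: 1={foll,t=1,log=-}
step 3 deliver 1→4: —
step 4 deliver 4→0: 0={foll,t=1,log=-}
step 5 deliver 0→4: 4={lead,t=1,log=-}
step 6 deliver 4→3: 3={foll,t=1,log=-}
step 7 deliver 3→4: —
step 8 propose(4,'p'): 4={lead,t=1,log=p}
step 9 deliver 4→2: 2={foll,t=1,log=-}
step 10 deliver 2→4: —
step 11 deliver 4→1: 1={foll,t=1,log=p}
step 12 deliver 1→4: —
step 13 timeout(0): 0={cand,t=2,log=-}
step 14 deliver 0→3: 3={foll,t=2,log=-}
step 15 deliver 3→0: —
step 16 deliver 0→1: 1={foll,t=2,log=p}
step 17 deliver 1→0: 0={lead,t=2,log=-}
step 18 deliver 0→2: 2={foll,t=2,log=-}
step 19 deliver 2→0: —
step 20 deliver 0→1: —
step 21 deliver 4→0: —
step 22 deliver 1→2: —
step 23 propose(4,'p'): 4={lead,t=1,log=p,p}
step 24 deliver 4→1: —
step 25 deliver 4→3: —

0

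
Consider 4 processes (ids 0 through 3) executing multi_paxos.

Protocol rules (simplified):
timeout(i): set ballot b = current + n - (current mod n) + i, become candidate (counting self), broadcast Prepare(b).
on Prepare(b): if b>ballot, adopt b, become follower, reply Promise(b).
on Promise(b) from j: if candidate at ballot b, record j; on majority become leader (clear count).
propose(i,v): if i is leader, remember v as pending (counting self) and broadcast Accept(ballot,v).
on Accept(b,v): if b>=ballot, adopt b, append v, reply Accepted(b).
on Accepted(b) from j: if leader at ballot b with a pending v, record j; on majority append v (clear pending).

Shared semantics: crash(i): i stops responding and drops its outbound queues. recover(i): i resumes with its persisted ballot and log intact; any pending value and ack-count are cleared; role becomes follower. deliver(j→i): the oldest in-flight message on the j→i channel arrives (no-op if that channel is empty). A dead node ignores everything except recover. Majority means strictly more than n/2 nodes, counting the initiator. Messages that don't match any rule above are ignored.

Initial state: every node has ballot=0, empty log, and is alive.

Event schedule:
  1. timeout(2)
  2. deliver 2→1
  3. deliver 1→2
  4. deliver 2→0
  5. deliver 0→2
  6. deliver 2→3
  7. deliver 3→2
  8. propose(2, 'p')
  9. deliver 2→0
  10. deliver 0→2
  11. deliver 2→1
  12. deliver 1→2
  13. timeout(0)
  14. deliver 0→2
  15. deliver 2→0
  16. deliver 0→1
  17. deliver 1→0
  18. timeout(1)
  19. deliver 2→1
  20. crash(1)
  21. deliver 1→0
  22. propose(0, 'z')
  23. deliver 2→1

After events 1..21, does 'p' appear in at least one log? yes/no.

yes

after 1 — timeout(2): n2:cand/b6/[-]
after 2 — deliver 2→1: n1:foll/b6/[-]
after 3 — deliver 1→2: ·
after 4 — deliver 2→0: n0:foll/b6/[-]
after 5 — deliver 0→2: n2:lead/b6/[-]
after 6 — deliver 2→3: n3:foll/b6/[-]
after 7 — deliver 3→2: ·
after 8 — propose(2,'p'): ·
after 9 — deliver 2→0: n0:foll/b6/[p]
after 10 — deliver 0→2: ·
after 11 — deliver 2→1: n1:foll/b6/[p]
after 12 — deliver 1→2: n2:lead/b6/[p]
after 13 — timeout(0): n0:cand/b8/[p]
after 14 — deliver 0→2: n2:foll/b8/[p]
after 15 — deliver 2→0: ·
after 16 — deliver 0→1: n1:foll/b8/[p]
after 17 — deliver 1→0: n0:lead/b8/[p]
after 18 — timeout(1): n1:cand/b13/[p]
after 19 — deliver 2→1: ·
after 20 — crash(1): n1:✗cand/b13/[p]
after 21 — deliver 1→0: ·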